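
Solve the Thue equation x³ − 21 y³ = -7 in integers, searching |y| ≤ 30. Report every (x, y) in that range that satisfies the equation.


The equation is x³ - 21y³ = -7. For fixed y, x³ = 21·y³ − 7, so a solution requires the RHS to be a perfect cube.
Strategy: iterate y from -30 to 30, compute RHS = 21·y³ − 7, and check whether it is a (positive or negative) perfect cube.
Check small values of y:
  y = 0: RHS = -7 is not a perfect cube.
  y = 1: RHS = 14 is not a perfect cube.
  y = -1: RHS = -28 is not a perfect cube.
  y = 2: RHS = 161 is not a perfect cube.
  y = -2: RHS = -175 is not a perfect cube.
  y = 3: RHS = 560 is not a perfect cube.
  y = -3: RHS = -574 is not a perfect cube.
Continuing the search up to |y| = 30 finds no solutions either.
No (x, y) in the scanned range satisfies the equation.

No integer solutions with |y| ≤ 30.


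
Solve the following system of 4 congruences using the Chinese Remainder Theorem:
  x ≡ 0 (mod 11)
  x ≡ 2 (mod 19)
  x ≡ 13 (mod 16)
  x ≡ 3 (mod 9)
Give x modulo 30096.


Product of moduli M = 11 · 19 · 16 · 9 = 30096.
Merge one congruence at a time:
  Start: x ≡ 0 (mod 11).
  Combine with x ≡ 2 (mod 19); new modulus lcm = 209.
    Write x = 0 + 11·t and substitute into x ≡ 2 (mod 19): 11·t ≡ 2 − 0 = 2 (mod 19).
    The inverse of 11 mod 19 is 7 (since 11·7 = 77 = 4·19 + 1), so t ≡ 7·2 = 14 ≡ 14 (mod 19).
    Then x = 0 + 11·14 = 154, valid modulo lcm(11, 19) = 209: x ≡ 154 (mod 209).
  Combine with x ≡ 13 (mod 16); new modulus lcm = 3344.
    Write x = 154 + 209·t and substitute into x ≡ 13 (mod 16): 209·t ≡ 13 − 154 = -141 (mod 16).
    Reduce coefficients mod 16: 1·t ≡ 3 (mod 16).
    So t ≡ 3 (mod 16).
    Then x = 154 + 209·3 = 781, valid modulo lcm(209, 16) = 3344: x ≡ 781 (mod 3344).
  Combine with x ≡ 3 (mod 9); new modulus lcm = 30096.
    Write x = 781 + 3344·t and substitute into x ≡ 3 (mod 9): 3344·t ≡ 3 − 781 = -778 (mod 9).
    Reduce coefficients mod 9: 5·t ≡ 5 (mod 9).
    The inverse of 5 mod 9 is 2 (since 5·2 = 10 = 1·9 + 1), so t ≡ 2·5 = 10 ≡ 1 (mod 9).
    Then x = 781 + 3344·1 = 4125, valid modulo lcm(3344, 9) = 30096: x ≡ 4125 (mod 30096).
Verify against each original: 4125 mod 11 = 0, 4125 mod 19 = 2, 4125 mod 16 = 13, 4125 mod 9 = 3.

x ≡ 4125 (mod 30096).


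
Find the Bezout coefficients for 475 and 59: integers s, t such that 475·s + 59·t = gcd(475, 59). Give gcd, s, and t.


Euclidean algorithm on (475, 59) — divide until remainder is 0:
  475 = 8 · 59 + 3
  59 = 19 · 3 + 2
  3 = 1 · 2 + 1
  2 = 2 · 1 + 0
gcd(475, 59) = 1.
Track Bezout coefficients alongside the remainders: start with r₀ = 475 = a·1 + b·0 (s = 1, t = 0) and r₁ = 59 = a·0 + b·1 (s = 0, t = 1); each new remainder r_{k+1} = r_{k-1} − q_k·r_k inherits s_{k+1} = s_{k-1} − q_k·s_k, t_{k+1} = t_{k-1} − q_k·t_k, so r_k = a·s_k + b·t_k at every step:
  q = 8: r = 3, s = 1 − 8·0 = 1, t = 0 − 8·1 = -8  (check: 475·1 + 59·(-8) = 3)
  q = 19: r = 2, s = 0 − 19·1 = -19, t = 1 − 19·(-8) = 153  (check: 475·(-19) + 59·153 = 2)
  q = 1: r = 1, s = 1 − 1·(-19) = 20, t = -8 − 1·153 = -161  (check: 475·20 + 59·(-161) = 1)
The row with r = 1 (the gcd) gives the Bezout coefficients s = 20, t = -161.
Result: 475 · (20) + 59 · (-161) = 1.

gcd(475, 59) = 1; s = 20, t = -161 (check: 475·20 + 59·(-161) = 1).


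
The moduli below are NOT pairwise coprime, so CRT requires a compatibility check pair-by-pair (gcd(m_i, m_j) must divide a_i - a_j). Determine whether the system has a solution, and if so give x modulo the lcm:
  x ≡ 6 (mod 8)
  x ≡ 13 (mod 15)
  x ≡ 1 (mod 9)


Moduli 8, 15, 9 are not pairwise coprime, so CRT works modulo lcm(m_i) when all pairwise compatibility conditions hold.
Pairwise compatibility: gcd(m_i, m_j) must divide a_i - a_j for every pair.
Merge one congruence at a time:
  Start: x ≡ 6 (mod 8).
  Combine with x ≡ 13 (mod 15): gcd(8, 15) = 1; 13 - 6 = 7, which IS divisible by 1, so compatible.
    Write x = 6 + 8·t and substitute into x ≡ 13 (mod 15): 8·t ≡ 13 − 6 = 7 (mod 15).
    The inverse of 8 mod 15 is 2 (since 8·2 = 16 = 1·15 + 1), so t ≡ 2·7 = 14 ≡ 14 (mod 15).
    Then x = 6 + 8·14 = 118, valid modulo lcm(8, 15) = 120: x ≡ 118 (mod 120).
  Combine with x ≡ 1 (mod 9): gcd(120, 9) = 3; 1 - 118 = -117, which IS divisible by 3, so compatible.
    Write x = 118 + 120·t and substitute into x ≡ 1 (mod 9): 120·t ≡ 1 − 118 = -117 (mod 9).
    Divide the congruence (and modulus) by g = 3: 40·t ≡ -39 (mod 3).
    Reduce coefficients mod 3: 1·t ≡ 0 (mod 3).
    So t ≡ 0 (mod 3).
    Then x = 118 + 120·0 = 118, valid modulo lcm(120, 9) = 360: x ≡ 118 (mod 360).
Verify: 118 mod 8 = 6, 118 mod 15 = 13, 118 mod 9 = 1.

x ≡ 118 (mod 360).


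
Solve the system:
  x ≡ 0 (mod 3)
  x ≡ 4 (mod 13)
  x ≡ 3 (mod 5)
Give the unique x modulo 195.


Moduli 3, 13, 5 are pairwise coprime; by CRT there is a unique solution modulo M = 3 · 13 · 5 = 195.
Solve pairwise, accumulating the modulus:
  Start with x ≡ 0 (mod 3).
  Combine with x ≡ 4 (mod 13): since gcd(3, 13) = 1, we get a unique residue mod 39.
    Write x = 0 + 3·t and substitute into x ≡ 4 (mod 13): 3·t ≡ 4 − 0 = 4 (mod 13).
    The inverse of 3 mod 13 is 9 (since 3·9 = 27 = 2·13 + 1), so t ≡ 9·4 = 36 ≡ 10 (mod 13).
    Then x = 0 + 3·10 = 30, valid modulo lcm(3, 13) = 39: x ≡ 30 (mod 39).
  Combine with x ≡ 3 (mod 5): since gcd(39, 5) = 1, we get a unique residue mod 195.
    Write x = 30 + 39·t and substitute into x ≡ 3 (mod 5): 39·t ≡ 3 − 30 = -27 (mod 5).
    Reduce coefficients mod 5: 4·t ≡ 3 (mod 5).
    The inverse of 4 mod 5 is 4 (since 4·4 = 16 = 3·5 + 1), so t ≡ 4·3 = 12 ≡ 2 (mod 5).
    Then x = 30 + 39·2 = 108, valid modulo lcm(39, 5) = 195: x ≡ 108 (mod 195).
Verify: 108 mod 3 = 0 ✓, 108 mod 13 = 4 ✓, 108 mod 5 = 3 ✓.

x ≡ 108 (mod 195).


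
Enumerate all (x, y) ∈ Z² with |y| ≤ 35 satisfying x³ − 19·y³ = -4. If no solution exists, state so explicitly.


The equation is x³ - 19y³ = -4. For fixed y, x³ = 19·y³ − 4, so a solution requires the RHS to be a perfect cube.
Strategy: iterate y from -35 to 35, compute RHS = 19·y³ − 4, and check whether it is a (positive or negative) perfect cube.
Check small values of y:
  y = 0: RHS = -4 is not a perfect cube.
  y = 1: RHS = 15 is not a perfect cube.
  y = -1: RHS = -23 is not a perfect cube.
  y = 2: RHS = 148 is not a perfect cube.
  y = -2: RHS = -156 is not a perfect cube.
  y = 3: RHS = 509 is not a perfect cube.
  y = -3: RHS = -517 is not a perfect cube.
Continuing the search up to |y| = 35 finds no solutions either.
No (x, y) in the scanned range satisfies the equation.

No integer solutions with |y| ≤ 35.


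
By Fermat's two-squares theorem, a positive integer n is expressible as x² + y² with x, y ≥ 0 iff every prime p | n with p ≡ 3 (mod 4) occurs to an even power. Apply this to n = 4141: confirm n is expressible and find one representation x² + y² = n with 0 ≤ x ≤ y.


Step 1: Factor n = 4141 = 41 · 101.
Step 2: Check the mod-4 condition on each prime factor: 41 ≡ 1 (mod 4), exponent 1; 101 ≡ 1 (mod 4), exponent 1.
All primes ≡ 3 (mod 4) appear to even exponent (or don't appear), so by the two-squares theorem n IS expressible as a sum of two squares.
Step 3: Build a representation. Here n = 41 · 101 is a product of primes ≡ 1 (mod 4). Each prime p ≡ 1 (mod 4) is itself a sum of two squares; find a² by testing p − a² for a perfect square:
  41: 41 − 1² = 40, 41 − 2² = 37, 41 − 3² = 32, 41 − 4² = 25 = 5² ⇒ 41 = 4² + 5².
  101: 101 − 1² = 100 = 10² ⇒ 101 = 1² + 10².
  Combine using the Brahmagupta–Fibonacci identity (a² + b²)(c² + d²) = (ac − bd)² + (ad + bc)² = (ac + bd)² + (ad − bc)²:
  41 · 101 = 4141: from (4² + 5²)(1² + 10²), take (4·1 − 5·10, 4·10 + 5·1) = (4 − 50, 40 + 5) = (-46, 45); dropping signs (only squares matter) gives (46, 45); check 46² + 45² = 2116 + 2025 = 4141 ✓.
Step 4: Order so x ≤ y and verify: 45² + 46² = 2025 + 2116 = 4141 = n. ✓

n = 4141 = 45² + 46² (one valid representation with x ≤ y).


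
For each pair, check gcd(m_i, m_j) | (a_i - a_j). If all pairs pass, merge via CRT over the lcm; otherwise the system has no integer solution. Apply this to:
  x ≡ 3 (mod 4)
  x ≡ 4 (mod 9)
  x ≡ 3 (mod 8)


Moduli 4, 9, 8 are not pairwise coprime, so CRT works modulo lcm(m_i) when all pairwise compatibility conditions hold.
Pairwise compatibility: gcd(m_i, m_j) must divide a_i - a_j for every pair.
Merge one congruence at a time:
  Start: x ≡ 3 (mod 4).
  Combine with x ≡ 4 (mod 9): gcd(4, 9) = 1; 4 - 3 = 1, which IS divisible by 1, so compatible.
    Write x = 3 + 4·t and substitute into x ≡ 4 (mod 9): 4·t ≡ 4 − 3 = 1 (mod 9).
    The inverse of 4 mod 9 is 7 (since 4·7 = 28 = 3·9 + 1), so t ≡ 7·1 = 7 ≡ 7 (mod 9).
    Then x = 3 + 4·7 = 31, valid modulo lcm(4, 9) = 36: x ≡ 31 (mod 36).
  Combine with x ≡ 3 (mod 8): gcd(36, 8) = 4; 3 - 31 = -28, which IS divisible by 4, so compatible.
    Write x = 31 + 36·t and substitute into x ≡ 3 (mod 8): 36·t ≡ 3 − 31 = -28 (mod 8).
    Divide the congruence (and modulus) by g = 4: 9·t ≡ -7 (mod 2).
    Reduce coefficients mod 2: 1·t ≡ 1 (mod 2).
    So t ≡ 1 (mod 2).
    Then x = 31 + 36·1 = 67, valid modulo lcm(36, 8) = 72: x ≡ 67 (mod 72).
Verify: 67 mod 4 = 3, 67 mod 9 = 4, 67 mod 8 = 3.

x ≡ 67 (mod 72).


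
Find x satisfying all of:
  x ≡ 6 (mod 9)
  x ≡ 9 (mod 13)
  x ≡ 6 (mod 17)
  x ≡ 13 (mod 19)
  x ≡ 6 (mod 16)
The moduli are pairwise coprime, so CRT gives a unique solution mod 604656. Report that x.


Product of moduli M = 9 · 13 · 17 · 19 · 16 = 604656.
Merge one congruence at a time:
  Start: x ≡ 6 (mod 9).
  Combine with x ≡ 9 (mod 13); new modulus lcm = 117.
    Write x = 6 + 9·t and substitute into x ≡ 9 (mod 13): 9·t ≡ 9 − 6 = 3 (mod 13).
    The inverse of 9 mod 13 is 3 (since 9·3 = 27 = 2·13 + 1), so t ≡ 3·3 = 9 ≡ 9 (mod 13).
    Then x = 6 + 9·9 = 87, valid modulo lcm(9, 13) = 117: x ≡ 87 (mod 117).
  Combine with x ≡ 6 (mod 17); new modulus lcm = 1989.
    Write x = 87 + 117·t and substitute into x ≡ 6 (mod 17): 117·t ≡ 6 − 87 = -81 (mod 17).
    Reduce coefficients mod 17: 15·t ≡ 4 (mod 17).
    The inverse of 15 mod 17 is 8 (since 15·8 = 120 = 7·17 + 1), so t ≡ 8·4 = 32 ≡ 15 (mod 17).
    Then x = 87 + 117·15 = 1842, valid modulo lcm(117, 17) = 1989: x ≡ 1842 (mod 1989).
  Combine with x ≡ 13 (mod 19); new modulus lcm = 37791.
    Write x = 1842 + 1989·t and substitute into x ≡ 13 (mod 19): 1989·t ≡ 13 − 1842 = -1829 (mod 19).
    Reduce coefficients mod 19: 13·t ≡ 14 (mod 19).
    The inverse of 13 mod 19 is 3 (since 13·3 = 39 = 2·19 + 1), so t ≡ 3·14 = 42 ≡ 4 (mod 19).
    Then x = 1842 + 1989·4 = 9798, valid modulo lcm(1989, 19) = 37791: x ≡ 9798 (mod 37791).
  Combine with x ≡ 6 (mod 16); new modulus lcm = 604656.
    Write x = 9798 + 37791·t and substitute into x ≡ 6 (mod 16): 37791·t ≡ 6 − 9798 = -9792 (mod 16).
    Reduce coefficients mod 16: 15·t ≡ 0 (mod 16).
    The inverse of 15 mod 16 is 15 (since 15·15 = 225 = 14·16 + 1), so t ≡ 15·0 = 0 ≡ 0 (mod 16).
    Then x = 9798 + 37791·0 = 9798, valid modulo lcm(37791, 16) = 604656: x ≡ 9798 (mod 604656).
Verify against each original: 9798 mod 9 = 6, 9798 mod 13 = 9, 9798 mod 17 = 6, 9798 mod 19 = 13, 9798 mod 16 = 6.

x ≡ 9798 (mod 604656).


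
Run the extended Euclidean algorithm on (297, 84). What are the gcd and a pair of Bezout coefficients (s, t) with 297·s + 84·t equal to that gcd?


Euclidean algorithm on (297, 84) — divide until remainder is 0:
  297 = 3 · 84 + 45
  84 = 1 · 45 + 39
  45 = 1 · 39 + 6
  39 = 6 · 6 + 3
  6 = 2 · 3 + 0
gcd(297, 84) = 3.
Track Bezout coefficients alongside the remainders: start with r₀ = 297 = a·1 + b·0 (s = 1, t = 0) and r₁ = 84 = a·0 + b·1 (s = 0, t = 1); each new remainder r_{k+1} = r_{k-1} − q_k·r_k inherits s_{k+1} = s_{k-1} − q_k·s_k, t_{k+1} = t_{k-1} − q_k·t_k, so r_k = a·s_k + b·t_k at every step:
  q = 3: r = 45, s = 1 − 3·0 = 1, t = 0 − 3·1 = -3  (check: 297·1 + 84·(-3) = 45)
  q = 1: r = 39, s = 0 − 1·1 = -1, t = 1 − 1·(-3) = 4  (check: 297·(-1) + 84·4 = 39)
  q = 1: r = 6, s = 1 − 1·(-1) = 2, t = -3 − 1·4 = -7  (check: 297·2 + 84·(-7) = 6)
  q = 6: r = 3, s = -1 − 6·2 = -13, t = 4 − 6·(-7) = 46  (check: 297·(-13) + 84·46 = 3)
The row with r = 3 (the gcd) gives the Bezout coefficients s = -13, t = 46.
Result: 297 · (-13) + 84 · (46) = 3.

gcd(297, 84) = 3; s = -13, t = 46 (check: 297·(-13) + 84·46 = 3).


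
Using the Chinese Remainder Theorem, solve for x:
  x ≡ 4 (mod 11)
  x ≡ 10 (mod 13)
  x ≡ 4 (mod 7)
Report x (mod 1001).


Moduli 11, 13, 7 are pairwise coprime; by CRT there is a unique solution modulo M = 11 · 13 · 7 = 1001.
Solve pairwise, accumulating the modulus:
  Start with x ≡ 4 (mod 11).
  Combine with x ≡ 10 (mod 13): since gcd(11, 13) = 1, we get a unique residue mod 143.
    Write x = 4 + 11·t and substitute into x ≡ 10 (mod 13): 11·t ≡ 10 − 4 = 6 (mod 13).
    The inverse of 11 mod 13 is 6 (since 11·6 = 66 = 5·13 + 1), so t ≡ 6·6 = 36 ≡ 10 (mod 13).
    Then x = 4 + 11·10 = 114, valid modulo lcm(11, 13) = 143: x ≡ 114 (mod 143).
  Combine with x ≡ 4 (mod 7): since gcd(143, 7) = 1, we get a unique residue mod 1001.
    Write x = 114 + 143·t and substitute into x ≡ 4 (mod 7): 143·t ≡ 4 − 114 = -110 (mod 7).
    Reduce coefficients mod 7: 3·t ≡ 2 (mod 7).
    The inverse of 3 mod 7 is 5 (since 3·5 = 15 = 2·7 + 1), so t ≡ 5·2 = 10 ≡ 3 (mod 7).
    Then x = 114 + 143·3 = 543, valid modulo lcm(143, 7) = 1001: x ≡ 543 (mod 1001).
Verify: 543 mod 11 = 4 ✓, 543 mod 13 = 10 ✓, 543 mod 7 = 4 ✓.

x ≡ 543 (mod 1001).


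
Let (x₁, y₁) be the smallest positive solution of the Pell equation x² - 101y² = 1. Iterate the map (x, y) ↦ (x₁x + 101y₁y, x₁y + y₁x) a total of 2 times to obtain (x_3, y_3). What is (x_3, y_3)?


Step 1: Find the fundamental solution (x₁, y₁) of x² - 101y² = 1.
  Expand √101 as a continued fraction. a₀ = ⌊√101⌋ = 10; iterate m_{k+1} = d_k·a_k − m_k, d_{k+1} = (101 − m_{k+1}²)/d_k, a_{k+1} = ⌊(a₀ + m_{k+1})/d_{k+1}⌋ (starting m₀ = 0, d₀ = 1), with convergents p_k = a_k·p_{k-1} + p_{k-2}, q_k = a_k·q_{k-1} + q_{k-2} (p₋₁ = 1, q₋₁ = 0):
  k = 0: a₀ = 10; p₀/q₀ = 10/1; p₀² − 101·q₀² = 100 − 101 = -1.
  k = 1: m = 10, d = 1, a = ⌊(10 + 10)/1⌋ = 20; p/q = (20·10 + 1)/(20·1 + 0) = 201/20; p² − 101·q² = 40401 − 40400 = 1.
  The first convergent with p² − 101·q² = 1 gives the fundamental solution (x₁, y₁) = (201, 20).
Step 2: Apply the recurrence (x_{n+1}, y_{n+1}) = (x₁x_n + 101y₁y_n, x₁y_n + y₁x_n) repeatedly.
  From (x_1, y_1) = (201, 20): x_2 = 201·201 + 101·20·20 = 80801; y_2 = 201·20 + 20·201 = 8040.
  From (x_2, y_2) = (80801, 8040): x_3 = 201·80801 + 101·20·8040 = 32481801; y_3 = 201·8040 + 20·80801 = 3232060.
Step 3: Verify x_3² - 101·y_3² = 1055067396203601 - 1055067396203600 = 1 (should be 1). ✓

(x_1, y_1) = (201, 20); (x_3, y_3) = (32481801, 3232060).


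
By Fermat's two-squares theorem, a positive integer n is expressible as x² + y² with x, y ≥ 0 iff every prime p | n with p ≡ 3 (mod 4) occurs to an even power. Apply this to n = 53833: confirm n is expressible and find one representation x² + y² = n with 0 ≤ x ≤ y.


Step 1: Factor n = 53833 = 13 · 41 · 101.
Step 2: Check the mod-4 condition on each prime factor: 13 ≡ 1 (mod 4), exponent 1; 41 ≡ 1 (mod 4), exponent 1; 101 ≡ 1 (mod 4), exponent 1.
All primes ≡ 3 (mod 4) appear to even exponent (or don't appear), so by the two-squares theorem n IS expressible as a sum of two squares.
Step 3: Build a representation. Here n = 13 · 41 · 101 is a product of primes ≡ 1 (mod 4). Each prime p ≡ 1 (mod 4) is itself a sum of two squares; find a² by testing p − a² for a perfect square:
  13: 13 − 1² = 12, 13 − 2² = 9 = 3² ⇒ 13 = 2² + 3².
  41: 41 − 1² = 40, 41 − 2² = 37, 41 − 3² = 32, 41 − 4² = 25 = 5² ⇒ 41 = 4² + 5².
  101: 101 − 1² = 100 = 10² ⇒ 101 = 1² + 10².
  Combine using the Brahmagupta–Fibonacci identity (a² + b²)(c² + d²) = (ac − bd)² + (ad + bc)² = (ac + bd)² + (ad − bc)²:
  13 · 41 = 533: from (2² + 3²)(4² + 5²), take (2·4 − 3·5, 2·5 + 3·4) = (8 − 15, 10 + 12) = (-7, 22); dropping signs (only squares matter) gives (7, 22); check 7² + 22² = 49 + 484 = 533 ✓.
  533 · 101 = 53833: from (7² + 22²)(1² + 10²), take (7·1 − 22·10, 7·10 + 22·1) = (7 − 220, 70 + 22) = (-213, 92); dropping signs (only squares matter) gives (213, 92); check 213² + 92² = 45369 + 8464 = 53833 ✓.
Step 4: Order so x ≤ y and verify: 92² + 213² = 8464 + 45369 = 53833 = n. ✓

n = 53833 = 92² + 213² (one valid representation with x ≤ y).


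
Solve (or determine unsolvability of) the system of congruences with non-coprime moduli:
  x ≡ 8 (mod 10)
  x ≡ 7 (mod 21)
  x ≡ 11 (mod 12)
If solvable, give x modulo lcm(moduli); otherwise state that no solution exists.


Moduli 10, 21, 12 are not pairwise coprime, so CRT works modulo lcm(m_i) when all pairwise compatibility conditions hold.
Pairwise compatibility: gcd(m_i, m_j) must divide a_i - a_j for every pair.
Merge one congruence at a time:
  Start: x ≡ 8 (mod 10).
  Combine with x ≡ 7 (mod 21): gcd(10, 21) = 1; 7 - 8 = -1, which IS divisible by 1, so compatible.
    Write x = 8 + 10·t and substitute into x ≡ 7 (mod 21): 10·t ≡ 7 − 8 = -1 (mod 21).
    Reduce coefficients mod 21: 10·t ≡ 20 (mod 21).
    The inverse of 10 mod 21 is 19 (since 10·19 = 190 = 9·21 + 1), so t ≡ 19·20 = 380 ≡ 2 (mod 21).
    Then x = 8 + 10·2 = 28, valid modulo lcm(10, 21) = 210: x ≡ 28 (mod 210).
  Combine with x ≡ 11 (mod 12): gcd(210, 12) = 6, and 11 - 28 = -17 is NOT divisible by 6.
    ⇒ system is inconsistent (no integer solution).

No solution (the system is inconsistent).


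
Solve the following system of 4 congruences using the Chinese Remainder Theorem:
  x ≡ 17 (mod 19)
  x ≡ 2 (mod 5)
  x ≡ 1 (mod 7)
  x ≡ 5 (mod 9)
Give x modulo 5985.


Product of moduli M = 19 · 5 · 7 · 9 = 5985.
Merge one congruence at a time:
  Start: x ≡ 17 (mod 19).
  Combine with x ≡ 2 (mod 5); new modulus lcm = 95.
    Write x = 17 + 19·t and substitute into x ≡ 2 (mod 5): 19·t ≡ 2 − 17 = -15 (mod 5).
    Reduce coefficients mod 5: 4·t ≡ 0 (mod 5).
    The inverse of 4 mod 5 is 4 (since 4·4 = 16 = 3·5 + 1), so t ≡ 4·0 = 0 ≡ 0 (mod 5).
    Then x = 17 + 19·0 = 17, valid modulo lcm(19, 5) = 95: x ≡ 17 (mod 95).
  Combine with x ≡ 1 (mod 7); new modulus lcm = 665.
    Write x = 17 + 95·t and substitute into x ≡ 1 (mod 7): 95·t ≡ 1 − 17 = -16 (mod 7).
    Reduce coefficients mod 7: 4·t ≡ 5 (mod 7).
    The inverse of 4 mod 7 is 2 (since 4·2 = 8 = 1·7 + 1), so t ≡ 2·5 = 10 ≡ 3 (mod 7).
    Then x = 17 + 95·3 = 302, valid modulo lcm(95, 7) = 665: x ≡ 302 (mod 665).
  Combine with x ≡ 5 (mod 9); new modulus lcm = 5985.
    Write x = 302 + 665·t and substitute into x ≡ 5 (mod 9): 665·t ≡ 5 − 302 = -297 (mod 9).
    Reduce coefficients mod 9: 8·t ≡ 0 (mod 9).
    The inverse of 8 mod 9 is 8 (since 8·8 = 64 = 7·9 + 1), so t ≡ 8·0 = 0 ≡ 0 (mod 9).
    Then x = 302 + 665·0 = 302, valid modulo lcm(665, 9) = 5985: x ≡ 302 (mod 5985).
Verify against each original: 302 mod 19 = 17, 302 mod 5 = 2, 302 mod 7 = 1, 302 mod 9 = 5.

x ≡ 302 (mod 5985).


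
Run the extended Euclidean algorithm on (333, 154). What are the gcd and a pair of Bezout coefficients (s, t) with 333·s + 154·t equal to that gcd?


Euclidean algorithm on (333, 154) — divide until remainder is 0:
  333 = 2 · 154 + 25
  154 = 6 · 25 + 4
  25 = 6 · 4 + 1
  4 = 4 · 1 + 0
gcd(333, 154) = 1.
Track Bezout coefficients alongside the remainders: start with r₀ = 333 = a·1 + b·0 (s = 1, t = 0) and r₁ = 154 = a·0 + b·1 (s = 0, t = 1); each new remainder r_{k+1} = r_{k-1} − q_k·r_k inherits s_{k+1} = s_{k-1} − q_k·s_k, t_{k+1} = t_{k-1} − q_k·t_k, so r_k = a·s_k + b·t_k at every step:
  q = 2: r = 25, s = 1 − 2·0 = 1, t = 0 − 2·1 = -2  (check: 333·1 + 154·(-2) = 25)
  q = 6: r = 4, s = 0 − 6·1 = -6, t = 1 − 6·(-2) = 13  (check: 333·(-6) + 154·13 = 4)
  q = 6: r = 1, s = 1 − 6·(-6) = 37, t = -2 − 6·13 = -80  (check: 333·37 + 154·(-80) = 1)
The row with r = 1 (the gcd) gives the Bezout coefficients s = 37, t = -80.
Result: 333 · (37) + 154 · (-80) = 1.

gcd(333, 154) = 1; s = 37, t = -80 (check: 333·37 + 154·(-80) = 1).


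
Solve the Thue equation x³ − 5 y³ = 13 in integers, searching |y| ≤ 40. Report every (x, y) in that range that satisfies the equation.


The equation is x³ - 5y³ = 13. For fixed y, x³ = 5·y³ + 13, so a solution requires the RHS to be a perfect cube.
Strategy: iterate y from -40 to 40, compute RHS = 5·y³ + 13, and check whether it is a (positive or negative) perfect cube.
Check small values of y:
  y = 0: RHS = 13 is not a perfect cube.
  y = 1: RHS = 18 is not a perfect cube.
  y = -1: RHS = 8 = (2)³ ⇒ x = 2 works.
  y = 2: RHS = 53 is not a perfect cube.
  y = -2: RHS = -27 = (-3)³ ⇒ x = -3 works.
  y = 3: RHS = 148 is not a perfect cube.
  y = -3: RHS = -122 is not a perfect cube.
Continuing, at y = 7: RHS = 1728 = (12)³ ⇒ x = 12 works.
Searching the remaining y in |y| ≤ 40 finds no further solutions.
Collected solutions: (2, -1), (-3, -2), (12, 7).

Solutions (with |y| ≤ 40): (2, -1), (-3, -2), (12, 7).


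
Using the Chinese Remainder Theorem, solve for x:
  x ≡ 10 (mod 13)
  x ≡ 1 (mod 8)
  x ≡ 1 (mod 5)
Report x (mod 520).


Moduli 13, 8, 5 are pairwise coprime; by CRT there is a unique solution modulo M = 13 · 8 · 5 = 520.
Solve pairwise, accumulating the modulus:
  Start with x ≡ 10 (mod 13).
  Combine with x ≡ 1 (mod 8): since gcd(13, 8) = 1, we get a unique residue mod 104.
    Write x = 10 + 13·t and substitute into x ≡ 1 (mod 8): 13·t ≡ 1 − 10 = -9 (mod 8).
    Reduce coefficients mod 8: 5·t ≡ 7 (mod 8).
    The inverse of 5 mod 8 is 5 (since 5·5 = 25 = 3·8 + 1), so t ≡ 5·7 = 35 ≡ 3 (mod 8).
    Then x = 10 + 13·3 = 49, valid modulo lcm(13, 8) = 104: x ≡ 49 (mod 104).
  Combine with x ≡ 1 (mod 5): since gcd(104, 5) = 1, we get a unique residue mod 520.
    Write x = 49 + 104·t and substitute into x ≡ 1 (mod 5): 104·t ≡ 1 − 49 = -48 (mod 5).
    Reduce coefficients mod 5: 4·t ≡ 2 (mod 5).
    The inverse of 4 mod 5 is 4 (since 4·4 = 16 = 3·5 + 1), so t ≡ 4·2 = 8 ≡ 3 (mod 5).
    Then x = 49 + 104·3 = 361, valid modulo lcm(104, 5) = 520: x ≡ 361 (mod 520).
Verify: 361 mod 13 = 10 ✓, 361 mod 8 = 1 ✓, 361 mod 5 = 1 ✓.

x ≡ 361 (mod 520).


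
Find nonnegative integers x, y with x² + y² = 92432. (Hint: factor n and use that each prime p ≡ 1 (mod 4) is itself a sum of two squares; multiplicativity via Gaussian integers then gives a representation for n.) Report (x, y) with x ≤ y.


Step 1: Factor n = 92432 = 2^4 · 53 · 109.
Step 2: Check the mod-4 condition on each prime factor: 2 = 2 (special); 53 ≡ 1 (mod 4), exponent 1; 109 ≡ 1 (mod 4), exponent 1.
All primes ≡ 3 (mod 4) appear to even exponent (or don't appear), so by the two-squares theorem n IS expressible as a sum of two squares.
Step 3: Build a representation. Group n = k² · m with k = 4 and m = 53 · 109 = 5777 (a product of primes ≡ 1 (mod 4)); a representation of m scales to one of n via (k·x)² + (k·y)² = k²(x² + y²). Each prime p ≡ 1 (mod 4) is itself a sum of two squares; find a² by testing p − a² for a perfect square:
  53: 53 − 1² = 52, 53 − 2² = 49 = 7² ⇒ 53 = 2² + 7².
  109: 109 − 1² = 108, 109 − 2² = 105, 109 − 3² = 100 = 10² ⇒ 109 = 3² + 10².
  Combine using the Brahmagupta–Fibonacci identity (a² + b²)(c² + d²) = (ac − bd)² + (ad + bc)² = (ac + bd)² + (ad − bc)²:
  53 · 109 = 5777: from (2² + 7²)(3² + 10²), take (2·3 − 7·10, 2·10 + 7·3) = (6 − 70, 20 + 21) = (-64, 41); dropping signs (only squares matter) gives (64, 41); check 64² + 41² = 4096 + 1681 = 5777 ✓.
  Scale by k = 4: (4·64, 4·41) = (256, 164).
Step 4: Order so x ≤ y and verify: 164² + 256² = 26896 + 65536 = 92432 = n. ✓

n = 92432 = 164² + 256² (one valid representation with x ≤ y).


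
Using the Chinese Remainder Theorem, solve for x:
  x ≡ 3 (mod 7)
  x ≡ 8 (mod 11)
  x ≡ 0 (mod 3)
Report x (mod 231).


Moduli 7, 11, 3 are pairwise coprime; by CRT there is a unique solution modulo M = 7 · 11 · 3 = 231.
Solve pairwise, accumulating the modulus:
  Start with x ≡ 3 (mod 7).
  Combine with x ≡ 8 (mod 11): since gcd(7, 11) = 1, we get a unique residue mod 77.
    Write x = 3 + 7·t and substitute into x ≡ 8 (mod 11): 7·t ≡ 8 − 3 = 5 (mod 11).
    The inverse of 7 mod 11 is 8 (since 7·8 = 56 = 5·11 + 1), so t ≡ 8·5 = 40 ≡ 7 (mod 11).
    Then x = 3 + 7·7 = 52, valid modulo lcm(7, 11) = 77: x ≡ 52 (mod 77).
  Combine with x ≡ 0 (mod 3): since gcd(77, 3) = 1, we get a unique residue mod 231.
    Write x = 52 + 77·t and substitute into x ≡ 0 (mod 3): 77·t ≡ 0 − 52 = -52 (mod 3).
    Reduce coefficients mod 3: 2·t ≡ 2 (mod 3).
    The inverse of 2 mod 3 is 2 (since 2·2 = 4 = 1·3 + 1), so t ≡ 2·2 = 4 ≡ 1 (mod 3).
    Then x = 52 + 77·1 = 129, valid modulo lcm(77, 3) = 231: x ≡ 129 (mod 231).
Verify: 129 mod 7 = 3 ✓, 129 mod 11 = 8 ✓, 129 mod 3 = 0 ✓.

x ≡ 129 (mod 231).


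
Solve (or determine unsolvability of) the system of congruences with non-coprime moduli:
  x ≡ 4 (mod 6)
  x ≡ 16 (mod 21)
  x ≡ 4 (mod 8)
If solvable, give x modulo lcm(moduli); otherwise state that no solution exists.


Moduli 6, 21, 8 are not pairwise coprime, so CRT works modulo lcm(m_i) when all pairwise compatibility conditions hold.
Pairwise compatibility: gcd(m_i, m_j) must divide a_i - a_j for every pair.
Merge one congruence at a time:
  Start: x ≡ 4 (mod 6).
  Combine with x ≡ 16 (mod 21): gcd(6, 21) = 3; 16 - 4 = 12, which IS divisible by 3, so compatible.
    Write x = 4 + 6·t and substitute into x ≡ 16 (mod 21): 6·t ≡ 16 − 4 = 12 (mod 21).
    Divide the congruence (and modulus) by g = 3: 2·t ≡ 4 (mod 7).
    The inverse of 2 mod 7 is 4 (since 2·4 = 8 = 1·7 + 1), so t ≡ 4·4 = 16 ≡ 2 (mod 7).
    Then x = 4 + 6·2 = 16, valid modulo lcm(6, 21) = 42: x ≡ 16 (mod 42).
  Combine with x ≡ 4 (mod 8): gcd(42, 8) = 2; 4 - 16 = -12, which IS divisible by 2, so compatible.
    Write x = 16 + 42·t and substitute into x ≡ 4 (mod 8): 42·t ≡ 4 − 16 = -12 (mod 8).
    Divide the congruence (and modulus) by g = 2: 21·t ≡ -6 (mod 4).
    Reduce coefficients mod 4: 1·t ≡ 2 (mod 4).
    So t ≡ 2 (mod 4).
    Then x = 16 + 42·2 = 100, valid modulo lcm(42, 8) = 168: x ≡ 100 (mod 168).
Verify: 100 mod 6 = 4, 100 mod 21 = 16, 100 mod 8 = 4.

x ≡ 100 (mod 168).


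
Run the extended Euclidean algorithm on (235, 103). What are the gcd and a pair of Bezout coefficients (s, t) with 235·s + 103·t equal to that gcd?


Euclidean algorithm on (235, 103) — divide until remainder is 0:
  235 = 2 · 103 + 29
  103 = 3 · 29 + 16
  29 = 1 · 16 + 13
  16 = 1 · 13 + 3
  13 = 4 · 3 + 1
  3 = 3 · 1 + 0
gcd(235, 103) = 1.
Track Bezout coefficients alongside the remainders: start with r₀ = 235 = a·1 + b·0 (s = 1, t = 0) and r₁ = 103 = a·0 + b·1 (s = 0, t = 1); each new remainder r_{k+1} = r_{k-1} − q_k·r_k inherits s_{k+1} = s_{k-1} − q_k·s_k, t_{k+1} = t_{k-1} − q_k·t_k, so r_k = a·s_k + b·t_k at every step:
  q = 2: r = 29, s = 1 − 2·0 = 1, t = 0 − 2·1 = -2  (check: 235·1 + 103·(-2) = 29)
  q = 3: r = 16, s = 0 − 3·1 = -3, t = 1 − 3·(-2) = 7  (check: 235·(-3) + 103·7 = 16)
  q = 1: r = 13, s = 1 − 1·(-3) = 4, t = -2 − 1·7 = -9  (check: 235·4 + 103·(-9) = 13)
  q = 1: r = 3, s = -3 − 1·4 = -7, t = 7 − 1·(-9) = 16  (check: 235·(-7) + 103·16 = 3)
  q = 4: r = 1, s = 4 − 4·(-7) = 32, t = -9 − 4·16 = -73  (check: 235·32 + 103·(-73) = 1)
The row with r = 1 (the gcd) gives the Bezout coefficients s = 32, t = -73.
Result: 235 · (32) + 103 · (-73) = 1.

gcd(235, 103) = 1; s = 32, t = -73 (check: 235·32 + 103·(-73) = 1).


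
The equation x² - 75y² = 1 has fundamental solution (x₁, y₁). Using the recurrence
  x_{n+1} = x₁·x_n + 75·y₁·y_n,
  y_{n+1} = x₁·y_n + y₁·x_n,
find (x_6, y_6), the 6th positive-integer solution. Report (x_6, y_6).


Step 1: Find the fundamental solution (x₁, y₁) of x² - 75y² = 1.
  Expand √75 as a continued fraction. a₀ = ⌊√75⌋ = 8; iterate m_{k+1} = d_k·a_k − m_k, d_{k+1} = (75 − m_{k+1}²)/d_k, a_{k+1} = ⌊(a₀ + m_{k+1})/d_{k+1}⌋ (starting m₀ = 0, d₀ = 1), with convergents p_k = a_k·p_{k-1} + p_{k-2}, q_k = a_k·q_{k-1} + q_{k-2} (p₋₁ = 1, q₋₁ = 0):
  k = 0: a₀ = 8; p₀/q₀ = 8/1; p₀² − 75·q₀² = 64 − 75 = -11.
  k = 1: m = 8, d = 11, a = ⌊(8 + 8)/11⌋ = 1; p/q = (1·8 + 1)/(1·1 + 0) = 9/1; p² − 75·q² = 81 − 75 = 6.
  k = 2: m = 3, d = 6, a = ⌊(8 + 3)/6⌋ = 1; p/q = (1·9 + 8)/(1·1 + 1) = 17/2; p² − 75·q² = 289 − 300 = -11.
  k = 3: m = 3, d = 11, a = ⌊(8 + 3)/11⌋ = 1; p/q = (1·17 + 9)/(1·2 + 1) = 26/3; p² − 75·q² = 676 − 675 = 1.
  The first convergent with p² − 75·q² = 1 gives the fundamental solution (x₁, y₁) = (26, 3).
Step 2: Apply the recurrence (x_{n+1}, y_{n+1}) = (x₁x_n + 75y₁y_n, x₁y_n + y₁x_n) repeatedly.
  From (x_1, y_1) = (26, 3): x_2 = 26·26 + 75·3·3 = 1351; y_2 = 26·3 + 3·26 = 156.
  From (x_2, y_2) = (1351, 156): x_3 = 26·1351 + 75·3·156 = 70226; y_3 = 26·156 + 3·1351 = 8109.
  From (x_3, y_3) = (70226, 8109): x_4 = 26·70226 + 75·3·8109 = 3650401; y_4 = 26·8109 + 3·70226 = 421512.
  From (x_4, y_4) = (3650401, 421512): x_5 = 26·3650401 + 75·3·421512 = 189750626; y_5 = 26·421512 + 3·3650401 = 21910515.
  From (x_5, y_5) = (189750626, 21910515): x_6 = 26·189750626 + 75·3·21910515 = 9863382151; y_6 = 26·21910515 + 3·189750626 = 1138925268.
Step 3: Verify x_6² - 75·y_6² = 97286307456665386801 - 97286307456665386800 = 1 (should be 1). ✓

(x_1, y_1) = (26, 3); (x_6, y_6) = (9863382151, 1138925268).


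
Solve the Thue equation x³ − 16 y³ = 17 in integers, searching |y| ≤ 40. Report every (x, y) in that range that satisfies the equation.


The equation is x³ - 16y³ = 17. For fixed y, x³ = 16·y³ + 17, so a solution requires the RHS to be a perfect cube.
Strategy: iterate y from -40 to 40, compute RHS = 16·y³ + 17, and check whether it is a (positive or negative) perfect cube.
Check small values of y:
  y = 0: RHS = 17 is not a perfect cube.
  y = 1: RHS = 33 is not a perfect cube.
  y = -1: RHS = 1 = (1)³ ⇒ x = 1 works.
  y = 2: RHS = 145 is not a perfect cube.
  y = -2: RHS = -111 is not a perfect cube.
  y = 3: RHS = 449 is not a perfect cube.
  y = -3: RHS = -415 is not a perfect cube.
Continuing the search up to |y| = 40 finds no further solutions beyond those listed.
Collected solutions: (1, -1).

Solutions (with |y| ≤ 40): (1, -1).


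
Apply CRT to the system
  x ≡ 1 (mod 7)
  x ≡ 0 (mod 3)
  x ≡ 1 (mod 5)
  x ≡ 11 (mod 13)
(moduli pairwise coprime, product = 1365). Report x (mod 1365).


Product of moduli M = 7 · 3 · 5 · 13 = 1365.
Merge one congruence at a time:
  Start: x ≡ 1 (mod 7).
  Combine with x ≡ 0 (mod 3); new modulus lcm = 21.
    Write x = 1 + 7·t and substitute into x ≡ 0 (mod 3): 7·t ≡ 0 − 1 = -1 (mod 3).
    Reduce coefficients mod 3: 1·t ≡ 2 (mod 3).
    So t ≡ 2 (mod 3).
    Then x = 1 + 7·2 = 15, valid modulo lcm(7, 3) = 21: x ≡ 15 (mod 21).
  Combine with x ≡ 1 (mod 5); new modulus lcm = 105.
    Write x = 15 + 21·t and substitute into x ≡ 1 (mod 5): 21·t ≡ 1 − 15 = -14 (mod 5).
    Reduce coefficients mod 5: 1·t ≡ 1 (mod 5).
    So t ≡ 1 (mod 5).
    Then x = 15 + 21·1 = 36, valid modulo lcm(21, 5) = 105: x ≡ 36 (mod 105).
  Combine with x ≡ 11 (mod 13); new modulus lcm = 1365.
    Write x = 36 + 105·t and substitute into x ≡ 11 (mod 13): 105·t ≡ 11 − 36 = -25 (mod 13).
    Reduce coefficients mod 13: 1·t ≡ 1 (mod 13).
    So t ≡ 1 (mod 13).
    Then x = 36 + 105·1 = 141, valid modulo lcm(105, 13) = 1365: x ≡ 141 (mod 1365).
Verify against each original: 141 mod 7 = 1, 141 mod 3 = 0, 141 mod 5 = 1, 141 mod 13 = 11.

x ≡ 141 (mod 1365).


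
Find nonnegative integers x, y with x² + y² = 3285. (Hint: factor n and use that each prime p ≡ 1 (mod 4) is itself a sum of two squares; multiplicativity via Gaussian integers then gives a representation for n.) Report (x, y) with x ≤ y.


Step 1: Factor n = 3285 = 3^2 · 5 · 73.
Step 2: Check the mod-4 condition on each prime factor: 3 ≡ 3 (mod 4), exponent 2 (must be even); 5 ≡ 1 (mod 4), exponent 1; 73 ≡ 1 (mod 4), exponent 1.
All primes ≡ 3 (mod 4) appear to even exponent (or don't appear), so by the two-squares theorem n IS expressible as a sum of two squares.
Step 3: Build a representation. Group n = k² · m with k = 3 and m = 5 · 73 = 365 (a product of primes ≡ 1 (mod 4)); a representation of m scales to one of n via (k·x)² + (k·y)² = k²(x² + y²). Each prime p ≡ 1 (mod 4) is itself a sum of two squares; find a² by testing p − a² for a perfect square:
  5: 5 − 1² = 4 = 2² ⇒ 5 = 1² + 2².
  73: 73 − 1² = 72, 73 − 2² = 69, 73 − 3² = 64 = 8² ⇒ 73 = 3² + 8².
  Combine using the Brahmagupta–Fibonacci identity (a² + b²)(c² + d²) = (ac − bd)² + (ad + bc)² = (ac + bd)² + (ad − bc)²:
  5 · 73 = 365: from (1² + 2²)(3² + 8²), take (1·3 − 2·8, 1·8 + 2·3) = (3 − 16, 8 + 6) = (-13, 14); dropping signs (only squares matter) gives (13, 14); check 13² + 14² = 169 + 196 = 365 ✓.
  Scale by k = 3: (3·13, 3·14) = (39, 42).
Step 4: Order so x ≤ y and verify: 39² + 42² = 1521 + 1764 = 3285 = n. ✓

n = 3285 = 39² + 42² (one valid representation with x ≤ y).


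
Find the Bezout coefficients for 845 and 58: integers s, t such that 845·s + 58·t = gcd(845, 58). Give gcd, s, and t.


Euclidean algorithm on (845, 58) — divide until remainder is 0:
  845 = 14 · 58 + 33
  58 = 1 · 33 + 25
  33 = 1 · 25 + 8
  25 = 3 · 8 + 1
  8 = 8 · 1 + 0
gcd(845, 58) = 1.
Track Bezout coefficients alongside the remainders: start with r₀ = 845 = a·1 + b·0 (s = 1, t = 0) and r₁ = 58 = a·0 + b·1 (s = 0, t = 1); each new remainder r_{k+1} = r_{k-1} − q_k·r_k inherits s_{k+1} = s_{k-1} − q_k·s_k, t_{k+1} = t_{k-1} − q_k·t_k, so r_k = a·s_k + b·t_k at every step:
  q = 14: r = 33, s = 1 − 14·0 = 1, t = 0 − 14·1 = -14  (check: 845·1 + 58·(-14) = 33)
  q = 1: r = 25, s = 0 − 1·1 = -1, t = 1 − 1·(-14) = 15  (check: 845·(-1) + 58·15 = 25)
  q = 1: r = 8, s = 1 − 1·(-1) = 2, t = -14 − 1·15 = -29  (check: 845·2 + 58·(-29) = 8)
  q = 3: r = 1, s = -1 − 3·2 = -7, t = 15 − 3·(-29) = 102  (check: 845·(-7) + 58·102 = 1)
The row with r = 1 (the gcd) gives the Bezout coefficients s = -7, t = 102.
Result: 845 · (-7) + 58 · (102) = 1.

gcd(845, 58) = 1; s = -7, t = 102 (check: 845·(-7) + 58·102 = 1).


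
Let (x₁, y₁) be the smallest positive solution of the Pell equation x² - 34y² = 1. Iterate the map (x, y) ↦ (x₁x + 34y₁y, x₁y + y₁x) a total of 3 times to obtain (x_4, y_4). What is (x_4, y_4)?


Step 1: Find the fundamental solution (x₁, y₁) of x² - 34y² = 1.
  Expand √34 as a continued fraction. a₀ = ⌊√34⌋ = 5; iterate m_{k+1} = d_k·a_k − m_k, d_{k+1} = (34 − m_{k+1}²)/d_k, a_{k+1} = ⌊(a₀ + m_{k+1})/d_{k+1}⌋ (starting m₀ = 0, d₀ = 1), with convergents p_k = a_k·p_{k-1} + p_{k-2}, q_k = a_k·q_{k-1} + q_{k-2} (p₋₁ = 1, q₋₁ = 0):
  k = 0: a₀ = 5; p₀/q₀ = 5/1; p₀² − 34·q₀² = 25 − 34 = -9.
  k = 1: m = 5, d = 9, a = ⌊(5 + 5)/9⌋ = 1; p/q = (1·5 + 1)/(1·1 + 0) = 6/1; p² − 34·q² = 36 − 34 = 2.
  k = 2: m = 4, d = 2, a = ⌊(5 + 4)/2⌋ = 4; p/q = (4·6 + 5)/(4·1 + 1) = 29/5; p² − 34·q² = 841 − 850 = -9.
  k = 3: m = 4, d = 9, a = ⌊(5 + 4)/9⌋ = 1; p/q = (1·29 + 6)/(1·5 + 1) = 35/6; p² − 34·q² = 1225 − 1224 = 1.
  The first convergent with p² − 34·q² = 1 gives the fundamental solution (x₁, y₁) = (35, 6).
Step 2: Apply the recurrence (x_{n+1}, y_{n+1}) = (x₁x_n + 34y₁y_n, x₁y_n + y₁x_n) repeatedly.
  From (x_1, y_1) = (35, 6): x_2 = 35·35 + 34·6·6 = 2449; y_2 = 35·6 + 6·35 = 420.
  From (x_2, y_2) = (2449, 420): x_3 = 35·2449 + 34·6·420 = 171395; y_3 = 35·420 + 6·2449 = 29394.
  From (x_3, y_3) = (171395, 29394): x_4 = 35·171395 + 34·6·29394 = 11995201; y_4 = 35·29394 + 6·171395 = 2057160.
Step 3: Verify x_4² - 34·y_4² = 143884847030401 - 143884847030400 = 1 (should be 1). ✓

(x_1, y_1) = (35, 6); (x_4, y_4) = (11995201, 2057160).


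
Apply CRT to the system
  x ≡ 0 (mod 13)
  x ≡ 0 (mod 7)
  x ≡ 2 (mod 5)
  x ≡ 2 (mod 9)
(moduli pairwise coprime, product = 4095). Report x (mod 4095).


Product of moduli M = 13 · 7 · 5 · 9 = 4095.
Merge one congruence at a time:
  Start: x ≡ 0 (mod 13).
  Combine with x ≡ 0 (mod 7); new modulus lcm = 91.
    Write x = 0 + 13·t and substitute into x ≡ 0 (mod 7): 13·t ≡ 0 − 0 = 0 (mod 7).
    Reduce coefficients mod 7: 6·t ≡ 0 (mod 7).
    The inverse of 6 mod 7 is 6 (since 6·6 = 36 = 5·7 + 1), so t ≡ 6·0 = 0 ≡ 0 (mod 7).
    Then x = 0 + 13·0 = 0, valid modulo lcm(13, 7) = 91: x ≡ 0 (mod 91).
  Combine with x ≡ 2 (mod 5); new modulus lcm = 455.
    Write x = 0 + 91·t and substitute into x ≡ 2 (mod 5): 91·t ≡ 2 − 0 = 2 (mod 5).
    Reduce coefficients mod 5: 1·t ≡ 2 (mod 5).
    So t ≡ 2 (mod 5).
    Then x = 0 + 91·2 = 182, valid modulo lcm(91, 5) = 455: x ≡ 182 (mod 455).
  Combine with x ≡ 2 (mod 9); new modulus lcm = 4095.
    Write x = 182 + 455·t and substitute into x ≡ 2 (mod 9): 455·t ≡ 2 − 182 = -180 (mod 9).
    Reduce coefficients mod 9: 5·t ≡ 0 (mod 9).
    The inverse of 5 mod 9 is 2 (since 5·2 = 10 = 1·9 + 1), so t ≡ 2·0 = 0 ≡ 0 (mod 9).
    Then x = 182 + 455·0 = 182, valid modulo lcm(455, 9) = 4095: x ≡ 182 (mod 4095).
Verify against each original: 182 mod 13 = 0, 182 mod 7 = 0, 182 mod 5 = 2, 182 mod 9 = 2.

x ≡ 182 (mod 4095).


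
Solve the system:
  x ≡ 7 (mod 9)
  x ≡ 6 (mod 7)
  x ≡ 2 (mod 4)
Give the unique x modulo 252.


Moduli 9, 7, 4 are pairwise coprime; by CRT there is a unique solution modulo M = 9 · 7 · 4 = 252.
Solve pairwise, accumulating the modulus:
  Start with x ≡ 7 (mod 9).
  Combine with x ≡ 6 (mod 7): since gcd(9, 7) = 1, we get a unique residue mod 63.
    Write x = 7 + 9·t and substitute into x ≡ 6 (mod 7): 9·t ≡ 6 − 7 = -1 (mod 7).
    Reduce coefficients mod 7: 2·t ≡ 6 (mod 7).
    The inverse of 2 mod 7 is 4 (since 2·4 = 8 = 1·7 + 1), so t ≡ 4·6 = 24 ≡ 3 (mod 7).
    Then x = 7 + 9·3 = 34, valid modulo lcm(9, 7) = 63: x ≡ 34 (mod 63).
  Combine with x ≡ 2 (mod 4): since gcd(63, 4) = 1, we get a unique residue mod 252.
    Write x = 34 + 63·t and substitute into x ≡ 2 (mod 4): 63·t ≡ 2 − 34 = -32 (mod 4).
    Reduce coefficients mod 4: 3·t ≡ 0 (mod 4).
    The inverse of 3 mod 4 is 3 (since 3·3 = 9 = 2·4 + 1), so t ≡ 3·0 = 0 ≡ 0 (mod 4).
    Then x = 34 + 63·0 = 34, valid modulo lcm(63, 4) = 252: x ≡ 34 (mod 252).
Verify: 34 mod 9 = 7 ✓, 34 mod 7 = 6 ✓, 34 mod 4 = 2 ✓.

x ≡ 34 (mod 252).


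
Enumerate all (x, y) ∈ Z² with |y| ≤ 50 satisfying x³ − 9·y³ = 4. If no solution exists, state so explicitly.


The equation is x³ - 9y³ = 4. For fixed y, x³ = 9·y³ + 4, so a solution requires the RHS to be a perfect cube.
Strategy: iterate y from -50 to 50, compute RHS = 9·y³ + 4, and check whether it is a (positive or negative) perfect cube.
Check small values of y:
  y = 0: RHS = 4 is not a perfect cube.
  y = 1: RHS = 13 is not a perfect cube.
  y = -1: RHS = -5 is not a perfect cube.
  y = 2: RHS = 76 is not a perfect cube.
  y = -2: RHS = -68 is not a perfect cube.
  y = 3: RHS = 247 is not a perfect cube.
  y = -3: RHS = -239 is not a perfect cube.
Continuing the search up to |y| = 50 finds no solutions either.
No (x, y) in the scanned range satisfies the equation.

No integer solutions with |y| ≤ 50.
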